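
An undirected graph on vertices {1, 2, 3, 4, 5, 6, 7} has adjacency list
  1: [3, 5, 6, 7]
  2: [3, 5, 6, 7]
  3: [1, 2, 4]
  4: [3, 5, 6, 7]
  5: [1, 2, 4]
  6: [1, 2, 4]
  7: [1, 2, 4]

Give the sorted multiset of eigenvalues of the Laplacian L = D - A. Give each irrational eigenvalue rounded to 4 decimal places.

[0, 3, 3, 3, 4, 4, 7]

Reading degrees in the order [1, 2, 3, 4, 5, 6, 7] gives [4, 4, 3, 4, 3, 3, 3]; set D = diag(4, 4, 3, 4, 3, 3, 3) and form L = D - A. Since every row of L sums to 0, the all-ones vector is in the kernel and 0 is an eigenvalue. The single zero eigenvalue shows the graph is connected. By the matrix-tree theorem the graph has (1/7) * product of the nonzero eigenvalues = 432 spanning trees.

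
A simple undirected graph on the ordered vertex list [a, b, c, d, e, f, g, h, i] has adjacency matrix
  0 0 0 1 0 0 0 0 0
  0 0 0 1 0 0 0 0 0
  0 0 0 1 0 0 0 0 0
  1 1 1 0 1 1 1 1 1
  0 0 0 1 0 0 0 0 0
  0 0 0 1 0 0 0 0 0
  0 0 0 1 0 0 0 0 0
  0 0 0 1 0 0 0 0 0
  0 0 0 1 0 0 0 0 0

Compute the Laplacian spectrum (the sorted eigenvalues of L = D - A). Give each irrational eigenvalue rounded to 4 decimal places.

[0, 1, 1, 1, 1, 1, 1, 1, 9]

With the vertex order [a, b, c, d, e, f, g, h, i], the degrees are [1, 1, 1, 8, 1, 1, 1, 1, 1], giving D = diag(1, 1, 1, 8, 1, 1, 1, 1, 1) and L = D - A. The multiplicity of 0 as a Laplacian eigenvalue equals the number of connected components. By the matrix-tree theorem the graph has (1/9) * product of the nonzero eigenvalues = 1 spanning tree.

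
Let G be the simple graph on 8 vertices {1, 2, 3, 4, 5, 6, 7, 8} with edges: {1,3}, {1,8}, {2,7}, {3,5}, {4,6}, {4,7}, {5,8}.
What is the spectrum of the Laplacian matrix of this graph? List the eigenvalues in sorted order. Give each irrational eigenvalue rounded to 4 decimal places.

[0, 0, 0.5858, 2, 2, 2, 3.4142, 4]

Each diagonal entry of L is the vertex degree and each off-diagonal entry is -1 where an edge is present, 0 otherwise; in the order [1, 2, 3, 4, 5, 6, 7, 8] the diagonal is [2, 1, 2, 2, 2, 1, 2, 2]. Since every row of L sums to 0, the all-ones vector is in the kernel and 0 is an eigenvalue. The 2 zero eigenvalues correspond to the 2 connected components. The largest eigenvalue, 4, is at most the vertex count 8.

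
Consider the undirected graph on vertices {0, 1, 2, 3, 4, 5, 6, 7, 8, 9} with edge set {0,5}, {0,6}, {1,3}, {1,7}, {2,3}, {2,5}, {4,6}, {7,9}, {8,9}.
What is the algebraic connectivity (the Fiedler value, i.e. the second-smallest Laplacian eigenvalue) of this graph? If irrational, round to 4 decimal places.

0.0979

With the vertex order [0, 1, 2, 3, 4, 5, 6, 7, 8, 9], the degrees are [2, 2, 2, 2, 1, 2, 2, 2, 1, 2], giving D = diag(2, 2, 2, 2, 1, 2, 2, 2, 1, 2) and L = D - A. The sorted Laplacian eigenvalues are [0, 0.0979, 0.3820, 0.8244, 1.3820, 2, 2.6180, 3.1756, 3.6180, 3.9021]; the algebraic connectivity is the second entry, 0.0979.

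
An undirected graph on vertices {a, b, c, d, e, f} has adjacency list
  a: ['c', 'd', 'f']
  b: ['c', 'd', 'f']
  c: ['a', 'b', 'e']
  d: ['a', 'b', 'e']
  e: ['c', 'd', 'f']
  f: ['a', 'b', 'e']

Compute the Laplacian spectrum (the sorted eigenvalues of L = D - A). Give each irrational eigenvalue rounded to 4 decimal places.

Reading degrees in the order [a, b, c, d, e, f] gives [3, 3, 3, 3, 3, 3]; set D = diag(3, 3, 3, 3, 3, 3) and form L = D - A. Since every row of L sums to 0, the all-ones vector is in the kernel and 0 is an eigenvalue. The single zero eigenvalue shows the graph is connected. The eigenvalues sum to 18, which equals trace(L) = 2|E|.

[0, 3, 3, 3, 3, 6]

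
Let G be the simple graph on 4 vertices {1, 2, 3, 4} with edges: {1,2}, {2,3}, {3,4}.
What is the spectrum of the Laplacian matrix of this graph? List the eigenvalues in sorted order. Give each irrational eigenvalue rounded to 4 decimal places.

[0, 0.5858, 2, 3.4142]

Reading degrees in the order [1, 2, 3, 4] gives [1, 2, 2, 1]; set D = diag(1, 2, 2, 1) and form L = D - A. The multiplicity of 0 as a Laplacian eigenvalue equals the number of connected components. The largest eigenvalue, 3.4142, is at most the vertex count 4.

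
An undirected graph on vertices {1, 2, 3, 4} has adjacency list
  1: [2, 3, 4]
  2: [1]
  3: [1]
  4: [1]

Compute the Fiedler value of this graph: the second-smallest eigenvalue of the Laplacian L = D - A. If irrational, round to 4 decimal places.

Each diagonal entry of L is the vertex degree and each off-diagonal entry is -1 where an edge is present, 0 otherwise; in the order [1, 2, 3, 4] the diagonal is [3, 1, 1, 1]. The smallest Laplacian eigenvalue is always 0. The next one, lambda_2 = 1, measures how hard the graph is to disconnect: larger values mean better connectivity.

1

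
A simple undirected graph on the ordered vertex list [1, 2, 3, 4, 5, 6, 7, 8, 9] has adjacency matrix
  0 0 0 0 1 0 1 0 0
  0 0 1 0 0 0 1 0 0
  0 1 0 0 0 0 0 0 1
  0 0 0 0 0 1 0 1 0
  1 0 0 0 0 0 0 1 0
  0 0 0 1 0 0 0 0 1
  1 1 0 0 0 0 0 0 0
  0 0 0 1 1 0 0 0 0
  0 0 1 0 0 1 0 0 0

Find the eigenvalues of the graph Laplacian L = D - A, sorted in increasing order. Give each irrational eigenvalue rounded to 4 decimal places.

With the vertex order [1, 2, 3, 4, 5, 6, 7, 8, 9], the degrees are [2, 2, 2, 2, 2, 2, 2, 2, 2], giving D = diag(2, 2, 2, 2, 2, 2, 2, 2, 2) and L = D - A. Diagonalising L (or applying a numerical eigensolver to the 9x9 matrix) gives the spectrum above. By the matrix-tree theorem the graph has (1/9) * product of the nonzero eigenvalues = 9 spanning trees.

[0, 0.4679, 0.4679, 1.6527, 1.6527, 3, 3, 3.8794, 3.8794]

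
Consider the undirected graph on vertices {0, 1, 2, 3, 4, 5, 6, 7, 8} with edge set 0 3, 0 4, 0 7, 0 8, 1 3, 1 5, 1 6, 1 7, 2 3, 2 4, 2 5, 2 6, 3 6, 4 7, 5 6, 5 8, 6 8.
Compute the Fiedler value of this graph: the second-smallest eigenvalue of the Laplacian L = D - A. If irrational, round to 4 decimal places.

Reading degrees in the order [0, 1, 2, 3, 4, 5, 6, 7, 8] gives [4, 4, 4, 4, 3, 4, 5, 3, 3]; set D = diag(4, 4, 4, 4, 3, 4, 5, 3, 3) and form L = D - A. The smallest Laplacian eigenvalue is always 0. The next one, lambda_2 = 1.6972, measures how hard the graph is to disconnect: larger values mean better connectivity. The largest eigenvalue, 6.4142, is at most the vertex count 9. The eigenvalues sum to 34, which equals trace(L) = 2|E|.

1.6972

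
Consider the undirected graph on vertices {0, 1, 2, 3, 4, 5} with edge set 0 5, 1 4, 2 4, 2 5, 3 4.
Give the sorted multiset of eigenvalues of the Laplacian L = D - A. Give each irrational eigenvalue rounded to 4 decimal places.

[0, 0.3249, 1, 1.4608, 3, 4.2143]

Reading degrees in the order [0, 1, 2, 3, 4, 5] gives [1, 1, 2, 1, 3, 2]; set D = diag(1, 1, 2, 1, 3, 2) and form L = D - A. The multiplicity of 0 as a Laplacian eigenvalue equals the number of connected components. The single zero eigenvalue shows the graph is connected. By the matrix-tree theorem the graph has (1/6) * product of the nonzero eigenvalues = 1 spanning tree.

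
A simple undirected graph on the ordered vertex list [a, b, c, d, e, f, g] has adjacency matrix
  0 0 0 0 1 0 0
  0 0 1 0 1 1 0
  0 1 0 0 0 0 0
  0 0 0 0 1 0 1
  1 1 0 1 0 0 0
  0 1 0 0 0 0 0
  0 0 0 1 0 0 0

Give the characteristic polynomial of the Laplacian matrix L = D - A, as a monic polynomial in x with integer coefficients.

Reading degrees in the order [a, b, c, d, e, f, g] gives [1, 3, 1, 2, 3, 1, 1]; set D = diag(1, 3, 1, 2, 3, 1, 1) and form L = D - A. Computing det(xI - L) by cofactor expansion (or equivalently via sum-over-permutations) gives x^7 - 12x^6 + 53x^5 - 108x^4 + 105x^3 - 46x^2 + 7x. The constant term is 0 because L is singular (the all-ones vector lies in its kernel). The largest eigenvalue, 4.6287, is at most the vertex count 7.

x^7 - 12x^6 + 53x^5 - 108x^4 + 105x^3 - 46x^2 + 7x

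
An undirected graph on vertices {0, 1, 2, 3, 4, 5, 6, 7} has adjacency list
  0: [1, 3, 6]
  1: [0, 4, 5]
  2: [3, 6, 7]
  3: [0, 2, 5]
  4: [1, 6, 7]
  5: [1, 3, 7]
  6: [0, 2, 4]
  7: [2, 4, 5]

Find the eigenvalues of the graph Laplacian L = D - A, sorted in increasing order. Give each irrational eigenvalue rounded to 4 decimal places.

[0, 2, 2, 2, 4, 4, 4, 6]

Reading degrees in the order [0, 1, 2, 3, 4, 5, 6, 7] gives [3, 3, 3, 3, 3, 3, 3, 3]; set D = diag(3, 3, 3, 3, 3, 3, 3, 3) and form L = D - A. Diagonalising L (or applying a numerical eigensolver to the 8x8 matrix) gives the spectrum above. The single zero eigenvalue shows the graph is connected. The largest eigenvalue, 6, is at most the vertex count 8. By the matrix-tree theorem the graph has (1/8) * product of the nonzero eigenvalues = 384 spanning trees.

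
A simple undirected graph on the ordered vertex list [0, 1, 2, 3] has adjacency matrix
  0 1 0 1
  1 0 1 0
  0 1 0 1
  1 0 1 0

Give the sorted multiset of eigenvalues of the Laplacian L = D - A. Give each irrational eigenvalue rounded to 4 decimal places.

[0, 2, 2, 4]

Reading degrees in the order [0, 1, 2, 3] gives [2, 2, 2, 2]; set D = diag(2, 2, 2, 2) and form L = D - A. Since every row of L sums to 0, the all-ones vector is in the kernel and 0 is an eigenvalue.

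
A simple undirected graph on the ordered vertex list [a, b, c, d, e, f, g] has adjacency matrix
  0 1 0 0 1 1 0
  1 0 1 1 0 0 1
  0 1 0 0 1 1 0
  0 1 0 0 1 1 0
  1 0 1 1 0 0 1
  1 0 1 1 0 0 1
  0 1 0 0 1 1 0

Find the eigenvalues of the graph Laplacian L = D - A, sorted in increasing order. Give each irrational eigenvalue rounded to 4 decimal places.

[0, 3, 3, 3, 4, 4, 7]

Each diagonal entry of L is the vertex degree and each off-diagonal entry is -1 where an edge is present, 0 otherwise; in the order [a, b, c, d, e, f, g] the diagonal is [3, 4, 3, 3, 4, 4, 3]. The multiplicity of 0 as a Laplacian eigenvalue equals the number of connected components. The single zero eigenvalue shows the graph is connected. The largest eigenvalue, 7, is at most the vertex count 7.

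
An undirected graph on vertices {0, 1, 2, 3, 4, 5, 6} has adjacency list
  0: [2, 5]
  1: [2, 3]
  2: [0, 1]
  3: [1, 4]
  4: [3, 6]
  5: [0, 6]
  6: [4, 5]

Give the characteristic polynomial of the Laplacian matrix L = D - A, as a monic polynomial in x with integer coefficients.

Each diagonal entry of L is the vertex degree and each off-diagonal entry is -1 where an edge is present, 0 otherwise; in the order [0, 1, 2, 3, 4, 5, 6] the diagonal is [2, 2, 2, 2, 2, 2, 2]. L has integer entries, so p(x) = det(xI - L) has integer coefficients. Expanding the determinant yields x^7 - 14x^6 + 77x^5 - 210x^4 + 294x^3 - 196x^2 + 49x. The constant term is 0 because L is singular (the all-ones vector lies in its kernel). The eigenvalues sum to 14, which equals trace(L) = 2|E|.

x^7 - 14x^6 + 77x^5 - 210x^4 + 294x^3 - 196x^2 + 49x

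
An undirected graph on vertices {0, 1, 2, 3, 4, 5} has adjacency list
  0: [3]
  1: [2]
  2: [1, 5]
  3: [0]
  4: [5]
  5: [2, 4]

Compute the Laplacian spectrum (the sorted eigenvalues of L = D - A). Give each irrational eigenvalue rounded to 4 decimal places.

[0, 0, 0.5858, 2, 2, 3.4142]

With the vertex order [0, 1, 2, 3, 4, 5], the degrees are [1, 1, 2, 1, 1, 2], giving D = diag(1, 1, 2, 1, 1, 2) and L = D - A. The multiplicity of 0 as a Laplacian eigenvalue equals the number of connected components. The 2 zero eigenvalues correspond to the 2 connected components.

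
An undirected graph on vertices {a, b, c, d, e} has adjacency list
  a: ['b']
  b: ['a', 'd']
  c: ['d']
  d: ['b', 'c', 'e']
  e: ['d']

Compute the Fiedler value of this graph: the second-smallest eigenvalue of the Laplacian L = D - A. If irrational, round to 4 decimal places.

With the vertex order [a, b, c, d, e], the degrees are [1, 2, 1, 3, 1], giving D = diag(1, 2, 1, 3, 1) and L = D - A. The sorted Laplacian eigenvalues are [0, 0.5188, 1, 2.3111, 4.1701]; the algebraic connectivity is the second entry, 0.5188.

0.5188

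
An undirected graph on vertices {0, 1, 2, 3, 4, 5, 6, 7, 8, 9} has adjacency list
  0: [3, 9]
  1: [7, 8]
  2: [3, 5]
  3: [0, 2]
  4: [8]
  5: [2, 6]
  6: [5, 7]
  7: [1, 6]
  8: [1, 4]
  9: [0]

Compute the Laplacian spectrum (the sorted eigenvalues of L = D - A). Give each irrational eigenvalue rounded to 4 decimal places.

Each diagonal entry of L is the vertex degree and each off-diagonal entry is -1 where an edge is present, 0 otherwise; in the order [0, 1, 2, 3, 4, 5, 6, 7, 8, 9] the diagonal is [2, 2, 2, 2, 1, 2, 2, 2, 2, 1]. Since every row of L sums to 0, the all-ones vector is in the kernel and 0 is an eigenvalue. By the matrix-tree theorem the graph has (1/10) * product of the nonzero eigenvalues = 1 spanning tree.

[0, 0.0979, 0.3820, 0.8244, 1.3820, 2, 2.6180, 3.1756, 3.6180, 3.9021]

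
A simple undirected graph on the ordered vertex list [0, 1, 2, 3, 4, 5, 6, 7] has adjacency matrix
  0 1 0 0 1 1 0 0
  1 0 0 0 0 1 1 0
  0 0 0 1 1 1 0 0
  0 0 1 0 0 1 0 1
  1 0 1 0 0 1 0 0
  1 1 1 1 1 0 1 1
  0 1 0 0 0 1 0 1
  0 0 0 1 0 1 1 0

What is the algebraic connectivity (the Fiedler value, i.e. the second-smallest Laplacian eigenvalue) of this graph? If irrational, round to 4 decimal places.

1.7530

With the vertex order [0, 1, 2, 3, 4, 5, 6, 7], the degrees are [3, 3, 3, 3, 3, 7, 3, 3], giving D = diag(3, 3, 3, 3, 3, 7, 3, 3) and L = D - A. Computing the eigenvalues of L and sorting gives [0, 1.7530, 1.7530, 3.4450, 3.4450, 4.8019, 4.8019, 8]. The Fiedler value lambda_2 = 1.7530 is strictly positive, so the graph is connected. There is one zero in the spectrum, matching the 1 component. The eigenvalues sum to 28, which equals trace(L) = 2|E|.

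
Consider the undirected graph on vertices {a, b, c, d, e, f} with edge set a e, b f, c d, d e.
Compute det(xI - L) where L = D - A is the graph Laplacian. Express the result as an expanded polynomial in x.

Reading degrees in the order [a, b, c, d, e, f] gives [1, 1, 1, 2, 2, 1]; set D = diag(1, 1, 1, 2, 2, 1) and form L = D - A. L has integer entries, so p(x) = det(xI - L) has integer coefficients. Expanding the determinant yields x^6 - 8x^5 + 22x^4 - 24x^3 + 8x^2. Since p(0) = det(-L) = 0, x divides p(x). There are 2 zeros in the spectrum, matching the 2 components.

x^6 - 8x^5 + 22x^4 - 24x^3 + 8x^2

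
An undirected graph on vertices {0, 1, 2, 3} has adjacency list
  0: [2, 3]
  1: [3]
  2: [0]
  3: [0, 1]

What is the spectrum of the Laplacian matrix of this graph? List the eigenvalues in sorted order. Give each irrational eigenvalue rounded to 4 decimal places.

With the vertex order [0, 1, 2, 3], the degrees are [2, 1, 1, 2], giving D = diag(2, 1, 1, 2) and L = D - A. L is symmetric positive semidefinite, so every eigenvalue is real and nonnegative. The single zero eigenvalue shows the graph is connected. There is one zero in the spectrum, matching the 1 component.

[0, 0.5858, 2, 3.4142]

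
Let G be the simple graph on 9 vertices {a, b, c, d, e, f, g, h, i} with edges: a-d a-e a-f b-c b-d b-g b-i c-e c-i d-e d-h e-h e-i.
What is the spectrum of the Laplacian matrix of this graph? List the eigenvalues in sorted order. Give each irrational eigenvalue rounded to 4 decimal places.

With the vertex order [a, b, c, d, e, f, g, h, i], the degrees are [3, 4, 3, 4, 5, 1, 1, 2, 3], giving D = diag(3, 4, 3, 4, 5, 1, 1, 2, 3) and L = D - A. Diagonalising L (or applying a numerical eigensolver to the 9x9 matrix) gives the spectrum above. There is one zero in the spectrum, matching the 1 component. By the matrix-tree theorem the graph has (1/9) * product of the nonzero eigenvalues = 160 spanning trees.

[0, 0.5612, 0.9489, 1.6307, 2.9032, 4, 4.0845, 5.4125, 6.4590]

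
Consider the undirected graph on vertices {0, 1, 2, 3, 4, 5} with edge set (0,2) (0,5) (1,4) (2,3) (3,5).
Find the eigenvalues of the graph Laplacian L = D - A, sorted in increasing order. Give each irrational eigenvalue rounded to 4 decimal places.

With the vertex order [0, 1, 2, 3, 4, 5], the degrees are [2, 1, 2, 2, 1, 2], giving D = diag(2, 1, 2, 2, 1, 2) and L = D - A. Since every row of L sums to 0, the all-ones vector is in the kernel and 0 is an eigenvalue. The 2 zero eigenvalues correspond to the 2 connected components. The eigenvalues sum to 10, which equals trace(L) = 2|E|.

[0, 0, 2, 2, 2, 4]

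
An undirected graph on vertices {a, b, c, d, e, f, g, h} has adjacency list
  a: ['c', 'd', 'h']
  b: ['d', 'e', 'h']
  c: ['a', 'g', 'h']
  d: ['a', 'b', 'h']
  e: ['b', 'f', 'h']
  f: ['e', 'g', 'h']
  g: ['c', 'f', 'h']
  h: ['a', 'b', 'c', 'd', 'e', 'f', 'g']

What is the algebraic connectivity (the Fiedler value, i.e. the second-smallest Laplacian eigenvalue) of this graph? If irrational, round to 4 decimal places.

Reading degrees in the order [a, b, c, d, e, f, g, h] gives [3, 3, 3, 3, 3, 3, 3, 7]; set D = diag(3, 3, 3, 3, 3, 3, 3, 7) and form L = D - A. The smallest Laplacian eigenvalue is always 0. The next one, lambda_2 = 1.7530, measures how hard the graph is to disconnect: larger values mean better connectivity. By the matrix-tree theorem the graph has (1/8) * product of the nonzero eigenvalues = 841 spanning trees.

1.7530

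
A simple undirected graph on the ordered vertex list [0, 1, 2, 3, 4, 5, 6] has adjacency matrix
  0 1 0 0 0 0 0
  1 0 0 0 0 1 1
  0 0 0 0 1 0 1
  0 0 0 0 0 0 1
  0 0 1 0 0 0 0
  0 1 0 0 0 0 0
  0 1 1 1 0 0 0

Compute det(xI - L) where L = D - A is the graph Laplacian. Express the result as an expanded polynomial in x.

x^7 - 12x^6 + 53x^5 - 108x^4 + 105x^3 - 46x^2 + 7x

With the vertex order [0, 1, 2, 3, 4, 5, 6], the degrees are [1, 3, 2, 1, 1, 1, 3], giving D = diag(1, 3, 2, 1, 1, 1, 3) and L = D - A. L has integer entries, so p(x) = det(xI - L) has integer coefficients. Expanding the determinant yields x^7 - 12x^6 + 53x^5 - 108x^4 + 105x^3 - 46x^2 + 7x. The constant term is 0 because L is singular (the all-ones vector lies in its kernel).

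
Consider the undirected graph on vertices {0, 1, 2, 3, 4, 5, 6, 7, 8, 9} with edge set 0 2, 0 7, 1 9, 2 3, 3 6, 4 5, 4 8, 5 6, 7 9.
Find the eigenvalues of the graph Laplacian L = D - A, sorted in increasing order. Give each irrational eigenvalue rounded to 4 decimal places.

[0, 0.0979, 0.3820, 0.8244, 1.3820, 2, 2.6180, 3.1756, 3.6180, 3.9021]

With the vertex order [0, 1, 2, 3, 4, 5, 6, 7, 8, 9], the degrees are [2, 1, 2, 2, 2, 2, 2, 2, 1, 2], giving D = diag(2, 1, 2, 2, 2, 2, 2, 2, 1, 2) and L = D - A. Since every row of L sums to 0, the all-ones vector is in the kernel and 0 is an eigenvalue. The eigenvalues sum to 18, which equals trace(L) = 2|E|. The largest eigenvalue, 3.9021, is at most the vertex count 10.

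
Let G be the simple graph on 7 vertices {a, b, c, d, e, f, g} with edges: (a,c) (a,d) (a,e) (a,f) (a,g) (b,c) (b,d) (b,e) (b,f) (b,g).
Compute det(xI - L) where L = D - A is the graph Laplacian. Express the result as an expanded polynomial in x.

x^7 - 20x^6 + 155x^5 - 600x^4 + 1240x^3 - 1312x^2 + 560x

With the vertex order [a, b, c, d, e, f, g], the degrees are [5, 5, 2, 2, 2, 2, 2], giving D = diag(5, 5, 2, 2, 2, 2, 2) and L = D - A. L has integer entries, so p(x) = det(xI - L) has integer coefficients. Expanding the determinant yields x^7 - 20x^6 + 155x^5 - 600x^4 + 1240x^3 - 1312x^2 + 560x. The coefficient of x^6 equals -trace(L) = -20, matching the sum of degrees. The largest eigenvalue, 7, is at most the vertex count 7.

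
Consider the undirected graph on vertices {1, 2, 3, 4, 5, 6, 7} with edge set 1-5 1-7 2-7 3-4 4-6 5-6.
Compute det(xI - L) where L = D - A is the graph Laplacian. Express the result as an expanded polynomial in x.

x^7 - 12x^6 + 55x^5 - 120x^4 + 126x^3 - 56x^2 + 7x

Reading degrees in the order [1, 2, 3, 4, 5, 6, 7] gives [2, 1, 1, 2, 2, 2, 2]; set D = diag(2, 1, 1, 2, 2, 2, 2) and form L = D - A. Computing det(xI - L) by cofactor expansion (or equivalently via sum-over-permutations) gives x^7 - 12x^6 + 55x^5 - 120x^4 + 126x^3 - 56x^2 + 7x. Since p(0) = det(-L) = 0, x divides p(x). The eigenvalues sum to 12, which equals trace(L) = 2|E|.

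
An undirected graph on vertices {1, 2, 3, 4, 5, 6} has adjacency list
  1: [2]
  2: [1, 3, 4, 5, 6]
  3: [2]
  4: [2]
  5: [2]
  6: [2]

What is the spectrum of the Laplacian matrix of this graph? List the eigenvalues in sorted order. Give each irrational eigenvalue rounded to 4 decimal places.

[0, 1, 1, 1, 1, 6]

With the vertex order [1, 2, 3, 4, 5, 6], the degrees are [1, 5, 1, 1, 1, 1], giving D = diag(1, 5, 1, 1, 1, 1) and L = D - A. The multiplicity of 0 as a Laplacian eigenvalue equals the number of connected components. The single zero eigenvalue shows the graph is connected. By the matrix-tree theorem the graph has (1/6) * product of the nonzero eigenvalues = 1 spanning tree.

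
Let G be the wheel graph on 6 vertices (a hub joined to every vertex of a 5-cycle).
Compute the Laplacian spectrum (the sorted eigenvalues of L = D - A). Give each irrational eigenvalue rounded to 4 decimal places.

The graph has 6 vertices and degree multiset [5, 3, 3, 3, 3, 3]; D is the diagonal matrix of degrees and L = D - A. Since every row of L sums to 0, the all-ones vector is in the kernel and 0 is an eigenvalue.

[0, 2.3820, 2.3820, 4.6180, 4.6180, 6]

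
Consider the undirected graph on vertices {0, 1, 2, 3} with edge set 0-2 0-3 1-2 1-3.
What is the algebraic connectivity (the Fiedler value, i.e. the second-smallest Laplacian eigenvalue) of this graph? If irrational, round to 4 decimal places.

Reading degrees in the order [0, 1, 2, 3] gives [2, 2, 2, 2]; set D = diag(2, 2, 2, 2) and form L = D - A. Computing the eigenvalues of L and sorting gives [0, 2, 2, 4]. The Fiedler value lambda_2 = 2 is strictly positive, so the graph is connected.

2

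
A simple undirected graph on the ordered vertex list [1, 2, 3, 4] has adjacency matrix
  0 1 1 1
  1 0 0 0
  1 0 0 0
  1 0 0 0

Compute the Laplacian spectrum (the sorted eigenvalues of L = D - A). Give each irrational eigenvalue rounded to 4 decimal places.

Reading degrees in the order [1, 2, 3, 4] gives [3, 1, 1, 1]; set D = diag(3, 1, 1, 1) and form L = D - A. L is symmetric positive semidefinite, so every eigenvalue is real and nonnegative. The largest eigenvalue, 4, is at most the vertex count 4.

[0, 1, 1, 4]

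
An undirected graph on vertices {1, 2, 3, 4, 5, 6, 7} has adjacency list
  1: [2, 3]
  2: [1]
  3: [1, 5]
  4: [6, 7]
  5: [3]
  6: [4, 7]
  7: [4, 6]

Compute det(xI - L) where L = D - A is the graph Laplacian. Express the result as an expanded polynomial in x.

With the vertex order [1, 2, 3, 4, 5, 6, 7], the degrees are [2, 1, 2, 2, 1, 2, 2], giving D = diag(2, 1, 2, 2, 1, 2, 2) and L = D - A. Computing det(xI - L) by cofactor expansion (or equivalently via sum-over-permutations) gives x^7 - 12x^6 + 55x^5 - 118x^4 + 114x^3 - 36x^2. Since p(0) = det(-L) = 0, x divides p(x).

x^7 - 12x^6 + 55x^5 - 118x^4 + 114x^3 - 36x^2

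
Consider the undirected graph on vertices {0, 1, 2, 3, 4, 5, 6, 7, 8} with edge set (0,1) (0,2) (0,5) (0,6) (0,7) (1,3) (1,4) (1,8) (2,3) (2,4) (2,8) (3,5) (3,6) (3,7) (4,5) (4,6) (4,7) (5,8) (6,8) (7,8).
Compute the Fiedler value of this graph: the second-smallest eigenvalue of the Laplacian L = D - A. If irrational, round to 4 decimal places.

4

With the vertex order [0, 1, 2, 3, 4, 5, 6, 7, 8], the degrees are [5, 4, 4, 5, 5, 4, 4, 4, 5], giving D = diag(5, 4, 4, 5, 5, 4, 4, 4, 5) and L = D - A. Computing the eigenvalues of L and sorting gives [0, 4, 4, 4, 4, 5, 5, 5, 9]. The Fiedler value lambda_2 = 4 is strictly positive, so the graph is connected.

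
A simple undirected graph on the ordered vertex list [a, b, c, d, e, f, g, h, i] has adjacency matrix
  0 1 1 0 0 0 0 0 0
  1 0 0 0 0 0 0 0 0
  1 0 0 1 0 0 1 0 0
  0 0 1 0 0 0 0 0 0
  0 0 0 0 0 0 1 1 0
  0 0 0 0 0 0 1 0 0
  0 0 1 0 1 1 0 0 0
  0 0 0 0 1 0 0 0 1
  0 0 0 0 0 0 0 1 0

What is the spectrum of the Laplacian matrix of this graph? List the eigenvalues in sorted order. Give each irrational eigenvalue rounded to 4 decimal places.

Each diagonal entry of L is the vertex degree and each off-diagonal entry is -1 where an edge is present, 0 otherwise; in the order [a, b, c, d, e, f, g, h, i] the diagonal is [2, 1, 3, 1, 2, 1, 3, 2, 1]. The multiplicity of 0 as a Laplacian eigenvalue equals the number of connected components. The single zero eigenvalue shows the graph is connected. By the matrix-tree theorem the graph has (1/9) * product of the nonzero eigenvalues = 1 spanning tree.

[0, 0.1862, 0.4822, 0.7043, 1.4073, 2.1338, 2.8532, 3.5372, 4.6958]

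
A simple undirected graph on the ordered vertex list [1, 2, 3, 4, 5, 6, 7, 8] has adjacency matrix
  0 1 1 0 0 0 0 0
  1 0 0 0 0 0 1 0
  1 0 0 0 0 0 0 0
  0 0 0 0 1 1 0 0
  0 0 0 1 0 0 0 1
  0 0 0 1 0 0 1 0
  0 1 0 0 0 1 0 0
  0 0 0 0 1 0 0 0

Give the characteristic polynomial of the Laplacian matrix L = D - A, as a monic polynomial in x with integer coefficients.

x^8 - 14x^7 + 78x^6 - 220x^5 + 330x^4 - 252x^3 + 84x^2 - 8x

With the vertex order [1, 2, 3, 4, 5, 6, 7, 8], the degrees are [2, 2, 1, 2, 2, 2, 2, 1], giving D = diag(2, 2, 1, 2, 2, 2, 2, 1) and L = D - A. Computing det(xI - L) by cofactor expansion (or equivalently via sum-over-permutations) gives x^8 - 14x^7 + 78x^6 - 220x^5 + 330x^4 - 252x^3 + 84x^2 - 8x. The constant term is 0 because L is singular (the all-ones vector lies in its kernel). There is one zero in the spectrum, matching the 1 component. The eigenvalues sum to 14, which equals trace(L) = 2|E|.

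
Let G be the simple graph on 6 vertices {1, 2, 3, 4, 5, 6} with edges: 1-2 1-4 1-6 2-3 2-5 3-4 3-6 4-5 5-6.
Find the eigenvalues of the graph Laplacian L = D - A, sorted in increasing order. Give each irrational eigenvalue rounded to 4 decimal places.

With the vertex order [1, 2, 3, 4, 5, 6], the degrees are [3, 3, 3, 3, 3, 3], giving D = diag(3, 3, 3, 3, 3, 3) and L = D - A. L is symmetric positive semidefinite, so every eigenvalue is real and nonnegative. The single zero eigenvalue shows the graph is connected. The eigenvalues sum to 18, which equals trace(L) = 2|E|.

[0, 3, 3, 3, 3, 6]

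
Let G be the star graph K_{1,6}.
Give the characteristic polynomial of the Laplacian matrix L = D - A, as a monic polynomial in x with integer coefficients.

x^7 - 12x^6 + 45x^5 - 80x^4 + 75x^3 - 36x^2 + 7x

The graph has 7 vertices and degree multiset [6, 1, 1, 1, 1, 1, 1]; D is the diagonal matrix of degrees and L = D - A. Computing det(xI - L) by cofactor expansion (or equivalently via sum-over-permutations) gives x^7 - 12x^6 + 45x^5 - 80x^4 + 75x^3 - 36x^2 + 7x. The constant term is 0 because L is singular (the all-ones vector lies in its kernel). There is one zero in the spectrum, matching the 1 component. The eigenvalues sum to 12, which equals trace(L) = 2|E|.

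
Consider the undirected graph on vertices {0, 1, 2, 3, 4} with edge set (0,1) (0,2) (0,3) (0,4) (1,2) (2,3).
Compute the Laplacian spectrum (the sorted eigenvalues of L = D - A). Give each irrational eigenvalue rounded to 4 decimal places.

Reading degrees in the order [0, 1, 2, 3, 4] gives [4, 2, 3, 2, 1]; set D = diag(4, 2, 3, 2, 1) and form L = D - A. Since every row of L sums to 0, the all-ones vector is in the kernel and 0 is an eigenvalue. The largest eigenvalue, 5, is at most the vertex count 5.

[0, 1, 2, 4, 5]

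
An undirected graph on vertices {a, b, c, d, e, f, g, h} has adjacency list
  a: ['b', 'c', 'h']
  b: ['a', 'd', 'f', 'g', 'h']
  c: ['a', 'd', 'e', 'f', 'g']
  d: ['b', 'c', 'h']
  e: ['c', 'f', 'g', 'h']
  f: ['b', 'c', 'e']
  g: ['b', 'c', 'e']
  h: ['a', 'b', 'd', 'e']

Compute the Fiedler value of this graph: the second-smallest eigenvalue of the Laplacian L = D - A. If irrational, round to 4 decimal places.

2.1864

Reading degrees in the order [a, b, c, d, e, f, g, h] gives [3, 5, 5, 3, 4, 3, 3, 4]; set D = diag(3, 5, 5, 3, 4, 3, 3, 4) and form L = D - A. The sorted Laplacian eigenvalues are [0, 2.1864, 3, 3, 4, 4.4707, 6.3429, 7]; the algebraic connectivity is the second entry, 2.1864. By the matrix-tree theorem the graph has (1/8) * product of the nonzero eigenvalues = 1953 spanning trees. There is one zero in the spectrum, matching the 1 component.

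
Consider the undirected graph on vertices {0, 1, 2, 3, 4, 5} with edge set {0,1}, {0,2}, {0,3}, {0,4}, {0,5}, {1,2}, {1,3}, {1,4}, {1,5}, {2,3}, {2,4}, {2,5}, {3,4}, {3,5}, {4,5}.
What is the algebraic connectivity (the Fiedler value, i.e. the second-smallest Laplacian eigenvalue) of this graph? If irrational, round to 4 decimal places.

6

Reading degrees in the order [0, 1, 2, 3, 4, 5] gives [5, 5, 5, 5, 5, 5]; set D = diag(5, 5, 5, 5, 5, 5) and form L = D - A. The sorted Laplacian eigenvalues are [0, 6, 6, 6, 6, 6]; the algebraic connectivity is the second entry, 6.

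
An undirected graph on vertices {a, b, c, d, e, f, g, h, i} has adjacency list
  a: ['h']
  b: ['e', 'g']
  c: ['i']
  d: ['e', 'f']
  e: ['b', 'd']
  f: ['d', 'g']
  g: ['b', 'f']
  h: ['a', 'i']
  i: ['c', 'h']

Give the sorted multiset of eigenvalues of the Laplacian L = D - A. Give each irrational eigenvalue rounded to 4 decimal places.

With the vertex order [a, b, c, d, e, f, g, h, i], the degrees are [1, 2, 1, 2, 2, 2, 2, 2, 2], giving D = diag(1, 2, 1, 2, 2, 2, 2, 2, 2) and L = D - A. The multiplicity of 0 as a Laplacian eigenvalue equals the number of connected components. The 2 zero eigenvalues correspond to the 2 connected components. The largest eigenvalue, 3.6180, is at most the vertex count 9. The eigenvalues sum to 16, which equals trace(L) = 2|E|.

[0, 0, 0.5858, 1.3820, 1.3820, 2, 3.4142, 3.6180, 3.6180]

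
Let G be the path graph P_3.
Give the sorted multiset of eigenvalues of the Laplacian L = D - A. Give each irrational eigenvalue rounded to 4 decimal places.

The graph has 3 vertices and degree multiset [2, 1, 1]; D is the diagonal matrix of degrees and L = D - A. The multiplicity of 0 as a Laplacian eigenvalue equals the number of connected components. The single zero eigenvalue shows the graph is connected. The eigenvalues sum to 4, which equals trace(L) = 2|E|.

[0, 1, 3]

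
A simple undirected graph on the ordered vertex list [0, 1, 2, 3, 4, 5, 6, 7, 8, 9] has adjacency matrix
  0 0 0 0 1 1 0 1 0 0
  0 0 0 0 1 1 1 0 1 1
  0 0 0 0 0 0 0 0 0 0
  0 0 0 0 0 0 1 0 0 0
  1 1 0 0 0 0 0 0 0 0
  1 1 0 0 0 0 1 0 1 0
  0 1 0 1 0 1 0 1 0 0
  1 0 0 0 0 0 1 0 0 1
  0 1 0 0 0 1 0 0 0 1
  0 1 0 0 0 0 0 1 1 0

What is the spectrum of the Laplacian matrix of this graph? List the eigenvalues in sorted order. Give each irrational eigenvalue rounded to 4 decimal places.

[0, 0, 0.7896, 1.5917, 2.2567, 2.8696, 3.6293, 4.6475, 5.8485, 6.3671]

Reading degrees in the order [0, 1, 2, 3, 4, 5, 6, 7, 8, 9] gives [3, 5, 0, 1, 2, 4, 4, 3, 3, 3]; set D = diag(3, 5, 0, 1, 2, 4, 4, 3, 3, 3) and form L = D - A. Diagonalising L (or applying a numerical eigensolver to the 10x10 matrix) gives the spectrum above. The 2 zero eigenvalues correspond to the 2 connected components. The eigenvalues sum to 28, which equals trace(L) = 2|E|. There are 2 zeros in the spectrum, matching the 2 components.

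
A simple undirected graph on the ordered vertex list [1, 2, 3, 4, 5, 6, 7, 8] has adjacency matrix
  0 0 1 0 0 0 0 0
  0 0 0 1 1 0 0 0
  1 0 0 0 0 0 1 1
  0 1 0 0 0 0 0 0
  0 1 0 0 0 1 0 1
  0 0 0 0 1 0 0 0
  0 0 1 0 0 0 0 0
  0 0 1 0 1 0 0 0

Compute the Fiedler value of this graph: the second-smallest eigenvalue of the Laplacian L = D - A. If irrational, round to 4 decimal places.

0.2137

Reading degrees in the order [1, 2, 3, 4, 5, 6, 7, 8] gives [1, 2, 3, 1, 3, 1, 1, 2]; set D = diag(1, 2, 3, 1, 3, 1, 1, 2) and form L = D - A. Computing the eigenvalues of L and sorting gives [0, 0.2137, 0.6177, 1, 1.4977, 2.3537, 3.8408, 4.4763]. The Fiedler value lambda_2 = 0.2137 is strictly positive, so the graph is connected. There is one zero in the spectrum, matching the 1 component.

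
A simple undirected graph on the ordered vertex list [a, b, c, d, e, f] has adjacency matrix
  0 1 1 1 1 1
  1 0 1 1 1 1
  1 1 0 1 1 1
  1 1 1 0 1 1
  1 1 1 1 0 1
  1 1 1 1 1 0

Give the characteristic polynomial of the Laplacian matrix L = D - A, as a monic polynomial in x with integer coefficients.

With the vertex order [a, b, c, d, e, f], the degrees are [5, 5, 5, 5, 5, 5], giving D = diag(5, 5, 5, 5, 5, 5) and L = D - A. Computing det(xI - L) by cofactor expansion (or equivalently via sum-over-permutations) gives x^6 - 30x^5 + 360x^4 - 2160x^3 + 6480x^2 - 7776x. The constant term is 0 because L is singular (the all-ones vector lies in its kernel). The largest eigenvalue, 6, is at most the vertex count 6.

x^6 - 30x^5 + 360x^4 - 2160x^3 + 6480x^2 - 7776x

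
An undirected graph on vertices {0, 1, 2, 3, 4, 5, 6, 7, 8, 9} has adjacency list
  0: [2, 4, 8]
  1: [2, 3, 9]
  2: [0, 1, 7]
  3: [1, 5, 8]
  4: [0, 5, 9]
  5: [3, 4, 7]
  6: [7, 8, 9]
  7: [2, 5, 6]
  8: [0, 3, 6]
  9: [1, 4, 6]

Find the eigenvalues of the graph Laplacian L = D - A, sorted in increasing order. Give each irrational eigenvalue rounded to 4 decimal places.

Each diagonal entry of L is the vertex degree and each off-diagonal entry is -1 where an edge is present, 0 otherwise; in the order [0, 1, 2, 3, 4, 5, 6, 7, 8, 9] the diagonal is [3, 3, 3, 3, 3, 3, 3, 3, 3, 3]. Diagonalising L (or applying a numerical eigensolver to the 10x10 matrix) gives the spectrum above. The single zero eigenvalue shows the graph is connected. There is one zero in the spectrum, matching the 1 component.

[0, 2, 2, 2, 2, 2, 5, 5, 5, 5]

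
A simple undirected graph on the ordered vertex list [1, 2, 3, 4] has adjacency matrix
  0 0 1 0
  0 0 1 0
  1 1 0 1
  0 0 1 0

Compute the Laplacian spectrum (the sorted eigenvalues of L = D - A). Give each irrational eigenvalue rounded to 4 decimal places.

Reading degrees in the order [1, 2, 3, 4] gives [1, 1, 3, 1]; set D = diag(1, 1, 3, 1) and form L = D - A. The multiplicity of 0 as a Laplacian eigenvalue equals the number of connected components. The single zero eigenvalue shows the graph is connected. By the matrix-tree theorem the graph has (1/4) * product of the nonzero eigenvalues = 1 spanning tree. The largest eigenvalue, 4, is at most the vertex count 4.

[0, 1, 1, 4]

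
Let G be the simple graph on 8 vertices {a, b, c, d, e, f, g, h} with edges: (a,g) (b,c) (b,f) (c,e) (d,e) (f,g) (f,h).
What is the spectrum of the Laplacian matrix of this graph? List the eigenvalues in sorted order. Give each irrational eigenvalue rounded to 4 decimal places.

[0, 0.1864, 0.5858, 1, 2, 2.4707, 3.4142, 4.3429]

Reading degrees in the order [a, b, c, d, e, f, g, h] gives [1, 2, 2, 1, 2, 3, 2, 1]; set D = diag(1, 2, 2, 1, 2, 3, 2, 1) and form L = D - A. Diagonalising L (or applying a numerical eigensolver to the 8x8 matrix) gives the spectrum above. The single zero eigenvalue shows the graph is connected. The largest eigenvalue, 4.3429, is at most the vertex count 8.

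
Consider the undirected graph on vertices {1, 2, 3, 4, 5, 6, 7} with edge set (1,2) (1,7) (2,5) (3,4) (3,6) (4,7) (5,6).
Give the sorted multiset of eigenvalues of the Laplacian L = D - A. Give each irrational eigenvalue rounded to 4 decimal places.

Reading degrees in the order [1, 2, 3, 4, 5, 6, 7] gives [2, 2, 2, 2, 2, 2, 2]; set D = diag(2, 2, 2, 2, 2, 2, 2) and form L = D - A. L is symmetric positive semidefinite, so every eigenvalue is real and nonnegative. The single zero eigenvalue shows the graph is connected. By the matrix-tree theorem the graph has (1/7) * product of the nonzero eigenvalues = 7 spanning trees. There is one zero in the spectrum, matching the 1 component.

[0, 0.7530, 0.7530, 2.4450, 2.4450, 3.8019, 3.8019]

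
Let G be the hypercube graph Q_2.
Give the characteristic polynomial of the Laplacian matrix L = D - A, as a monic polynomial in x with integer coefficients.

The graph has 4 vertices and degree multiset [2, 2, 2, 2]; D is the diagonal matrix of degrees and L = D - A. The eigenvalues of L are [0, 2, 2, 4]; the characteristic polynomial is the product of (x - lambda_i), which multiplies out to x^4 - 8x^3 + 20x^2 - 16x. Since p(0) = det(-L) = 0, x divides p(x). The largest eigenvalue, 4, is at most the vertex count 4.

x^4 - 8x^3 + 20x^2 - 16x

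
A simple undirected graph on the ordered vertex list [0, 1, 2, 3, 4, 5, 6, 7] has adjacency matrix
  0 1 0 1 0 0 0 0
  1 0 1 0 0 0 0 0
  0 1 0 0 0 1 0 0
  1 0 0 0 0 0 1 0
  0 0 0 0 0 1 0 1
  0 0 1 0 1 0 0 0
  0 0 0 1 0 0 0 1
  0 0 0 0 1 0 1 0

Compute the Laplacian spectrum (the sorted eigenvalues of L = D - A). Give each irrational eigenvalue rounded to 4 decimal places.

[0, 0.5858, 0.5858, 2, 2, 3.4142, 3.4142, 4]

Each diagonal entry of L is the vertex degree and each off-diagonal entry is -1 where an edge is present, 0 otherwise; in the order [0, 1, 2, 3, 4, 5, 6, 7] the diagonal is [2, 2, 2, 2, 2, 2, 2, 2]. Since every row of L sums to 0, the all-ones vector is in the kernel and 0 is an eigenvalue. By the matrix-tree theorem the graph has (1/8) * product of the nonzero eigenvalues = 8 spanning trees.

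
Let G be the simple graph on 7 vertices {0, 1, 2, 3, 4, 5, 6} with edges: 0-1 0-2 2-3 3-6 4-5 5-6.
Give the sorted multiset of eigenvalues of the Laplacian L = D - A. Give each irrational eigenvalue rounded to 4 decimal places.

With the vertex order [0, 1, 2, 3, 4, 5, 6], the degrees are [2, 1, 2, 2, 1, 2, 2], giving D = diag(2, 1, 2, 2, 1, 2, 2) and L = D - A. L is symmetric positive semidefinite, so every eigenvalue is real and nonnegative. The eigenvalues sum to 12, which equals trace(L) = 2|E|. The largest eigenvalue, 3.8019, is at most the vertex count 7.

[0, 0.1981, 0.7530, 1.5550, 2.4450, 3.2470, 3.8019]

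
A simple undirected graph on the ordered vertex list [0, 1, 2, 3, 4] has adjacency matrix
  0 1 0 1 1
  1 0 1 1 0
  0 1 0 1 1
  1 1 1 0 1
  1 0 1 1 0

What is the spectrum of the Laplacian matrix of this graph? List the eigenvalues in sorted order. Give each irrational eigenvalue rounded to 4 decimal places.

With the vertex order [0, 1, 2, 3, 4], the degrees are [3, 3, 3, 4, 3], giving D = diag(3, 3, 3, 4, 3) and L = D - A. L is symmetric positive semidefinite, so every eigenvalue is real and nonnegative. The single zero eigenvalue shows the graph is connected. The eigenvalues sum to 16, which equals trace(L) = 2|E|.

[0, 3, 3, 5, 5]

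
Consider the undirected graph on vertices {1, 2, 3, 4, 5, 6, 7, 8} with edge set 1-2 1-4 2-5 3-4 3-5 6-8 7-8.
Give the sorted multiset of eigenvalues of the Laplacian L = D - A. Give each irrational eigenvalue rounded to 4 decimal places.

[0, 0, 1, 1.3820, 1.3820, 3, 3.6180, 3.6180]

Each diagonal entry of L is the vertex degree and each off-diagonal entry is -1 where an edge is present, 0 otherwise; in the order [1, 2, 3, 4, 5, 6, 7, 8] the diagonal is [2, 2, 2, 2, 2, 1, 1, 2]. L is symmetric positive semidefinite, so every eigenvalue is real and nonnegative. The 2 zero eigenvalues correspond to the 2 connected components.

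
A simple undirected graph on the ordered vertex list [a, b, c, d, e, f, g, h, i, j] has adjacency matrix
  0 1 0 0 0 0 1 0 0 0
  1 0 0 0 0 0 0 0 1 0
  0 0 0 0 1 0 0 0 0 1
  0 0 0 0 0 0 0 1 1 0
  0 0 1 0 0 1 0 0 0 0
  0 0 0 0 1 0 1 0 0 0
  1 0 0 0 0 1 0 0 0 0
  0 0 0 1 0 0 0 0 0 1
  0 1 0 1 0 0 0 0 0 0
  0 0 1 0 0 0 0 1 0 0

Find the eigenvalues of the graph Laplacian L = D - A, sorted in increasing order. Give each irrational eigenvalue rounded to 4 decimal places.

[0, 0.3820, 0.3820, 1.3820, 1.3820, 2.6180, 2.6180, 3.6180, 3.6180, 4]

Reading degrees in the order [a, b, c, d, e, f, g, h, i, j] gives [2, 2, 2, 2, 2, 2, 2, 2, 2, 2]; set D = diag(2, 2, 2, 2, 2, 2, 2, 2, 2, 2) and form L = D - A. L is symmetric positive semidefinite, so every eigenvalue is real and nonnegative. By the matrix-tree theorem the graph has (1/10) * product of the nonzero eigenvalues = 10 spanning trees. The largest eigenvalue, 4, is at most the vertex count 10.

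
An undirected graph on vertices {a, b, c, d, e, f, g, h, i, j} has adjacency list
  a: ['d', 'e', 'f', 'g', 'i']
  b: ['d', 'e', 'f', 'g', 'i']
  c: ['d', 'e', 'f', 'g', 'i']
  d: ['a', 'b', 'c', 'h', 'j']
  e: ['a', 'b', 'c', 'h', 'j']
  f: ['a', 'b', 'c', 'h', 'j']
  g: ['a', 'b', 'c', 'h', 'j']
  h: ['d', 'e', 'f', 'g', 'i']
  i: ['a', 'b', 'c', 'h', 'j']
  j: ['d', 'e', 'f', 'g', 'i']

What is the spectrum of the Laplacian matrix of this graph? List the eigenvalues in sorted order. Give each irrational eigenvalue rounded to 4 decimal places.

With the vertex order [a, b, c, d, e, f, g, h, i, j], the degrees are [5, 5, 5, 5, 5, 5, 5, 5, 5, 5], giving D = diag(5, 5, 5, 5, 5, 5, 5, 5, 5, 5) and L = D - A. L is symmetric positive semidefinite, so every eigenvalue is real and nonnegative. The single zero eigenvalue shows the graph is connected. The largest eigenvalue, 10, is at most the vertex count 10. There is one zero in the spectrum, matching the 1 component.

[0, 5, 5, 5, 5, 5, 5, 5, 5, 10]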